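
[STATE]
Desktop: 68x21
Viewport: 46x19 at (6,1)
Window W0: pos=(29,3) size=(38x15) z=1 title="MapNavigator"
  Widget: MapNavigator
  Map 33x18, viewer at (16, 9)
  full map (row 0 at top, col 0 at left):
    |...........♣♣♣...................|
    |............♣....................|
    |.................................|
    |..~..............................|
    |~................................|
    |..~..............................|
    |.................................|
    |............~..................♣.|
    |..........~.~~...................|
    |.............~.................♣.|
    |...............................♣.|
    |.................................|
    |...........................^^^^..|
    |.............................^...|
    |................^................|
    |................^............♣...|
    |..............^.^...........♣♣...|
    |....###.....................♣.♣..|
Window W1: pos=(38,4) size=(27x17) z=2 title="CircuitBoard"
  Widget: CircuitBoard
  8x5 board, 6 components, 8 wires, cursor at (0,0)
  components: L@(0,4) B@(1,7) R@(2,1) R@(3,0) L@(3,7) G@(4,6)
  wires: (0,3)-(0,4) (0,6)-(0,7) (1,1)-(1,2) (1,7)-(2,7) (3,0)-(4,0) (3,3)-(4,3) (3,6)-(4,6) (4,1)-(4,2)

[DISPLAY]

                                              
                                              
                       ┏━━━━━━━━━━━━━━━━━━━━━━
                       ┃ MapNavi┏━━━━━━━━━━━━━
                       ┠────────┃ CircuitBoard
                       ┃  ~.....┠─────────────
                       ┃  ..~...┃   0 1 2 3 4 
                       ┃  ......┃0  [.]       
                       ┃  ......┃             
                       ┃  ......┃1       · ─ ·
                       ┃  ......┃             
                       ┃  ......┃2       R    
                       ┃  ......┃             
                       ┃  ......┃3   R        
                       ┃  ......┃    │        
                       ┃  ......┃4   ·   · ─ ·
                       ┗━━━━━━━━┃Cursor: (0,0)
                                ┃             
                                ┃             


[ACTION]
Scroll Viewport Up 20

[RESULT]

                                              
                                              
                                              
                       ┏━━━━━━━━━━━━━━━━━━━━━━
                       ┃ MapNavi┏━━━━━━━━━━━━━
                       ┠────────┃ CircuitBoard
                       ┃  ~.....┠─────────────
                       ┃  ..~...┃   0 1 2 3 4 
                       ┃  ......┃0  [.]       
                       ┃  ......┃             
                       ┃  ......┃1       · ─ ·
                       ┃  ......┃             
                       ┃  ......┃2       R    
                       ┃  ......┃             
                       ┃  ......┃3   R        
                       ┃  ......┃    │        
                       ┃  ......┃4   ·   · ─ ·
                       ┗━━━━━━━━┃Cursor: (0,0)
                                ┃             


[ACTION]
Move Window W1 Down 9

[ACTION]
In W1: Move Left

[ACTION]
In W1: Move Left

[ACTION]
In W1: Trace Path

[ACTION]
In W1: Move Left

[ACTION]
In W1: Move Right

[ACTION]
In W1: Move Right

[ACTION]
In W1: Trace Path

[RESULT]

                                              
                                              
                                              
                       ┏━━━━━━━━━━━━━━━━━━━━━━
                       ┃ MapNavi┏━━━━━━━━━━━━━
                       ┠────────┃ CircuitBoard
                       ┃  ~.....┠─────────────
                       ┃  ..~...┃   0 1 2 3 4 
                       ┃  ......┃0          [.
                       ┃  ......┃             
                       ┃  ......┃1       · ─ ·
                       ┃  ......┃             
                       ┃  ......┃2       R    
                       ┃  ......┃             
                       ┃  ......┃3   R        
                       ┃  ......┃    │        
                       ┃  ......┃4   ·   · ─ ·
                       ┗━━━━━━━━┃Cursor: (0,2)
                                ┃             


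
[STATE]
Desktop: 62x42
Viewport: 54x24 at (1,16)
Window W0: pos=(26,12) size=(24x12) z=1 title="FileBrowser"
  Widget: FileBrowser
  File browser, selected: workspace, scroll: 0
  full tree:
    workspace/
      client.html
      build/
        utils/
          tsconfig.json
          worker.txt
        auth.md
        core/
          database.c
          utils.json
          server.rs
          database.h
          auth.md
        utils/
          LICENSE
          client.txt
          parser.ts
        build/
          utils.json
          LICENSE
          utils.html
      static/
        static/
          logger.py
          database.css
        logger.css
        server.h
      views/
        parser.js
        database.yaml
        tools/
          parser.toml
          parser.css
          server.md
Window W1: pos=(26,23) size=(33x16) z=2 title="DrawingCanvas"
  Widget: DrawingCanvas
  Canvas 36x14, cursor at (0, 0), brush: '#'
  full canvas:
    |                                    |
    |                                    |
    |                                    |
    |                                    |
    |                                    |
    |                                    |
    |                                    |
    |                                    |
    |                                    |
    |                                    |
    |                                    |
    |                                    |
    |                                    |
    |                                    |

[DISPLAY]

                         ┃    client.html       ┃     
                         ┃    [+] build/        ┃     
                         ┃    [+] static/       ┃     
                         ┃    [+] views/        ┃     
                         ┃                      ┃     
                         ┃                      ┃     
                         ┃                      ┃     
                         ┏━━━━━━━━━━━━━━━━━━━━━━━━━━━━
                         ┃ DrawingCanvas              
                         ┠────────────────────────────
                         ┃+                           
                         ┃                            
                         ┃                            
                         ┃                            
                         ┃                            
                         ┃                            
                         ┃                            
                         ┃                            
                         ┃                            
                         ┃                            
                         ┃                            
                         ┃                            
                         ┗━━━━━━━━━━━━━━━━━━━━━━━━━━━━
                                                      


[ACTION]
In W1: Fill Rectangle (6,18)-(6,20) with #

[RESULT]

                         ┃    client.html       ┃     
                         ┃    [+] build/        ┃     
                         ┃    [+] static/       ┃     
                         ┃    [+] views/        ┃     
                         ┃                      ┃     
                         ┃                      ┃     
                         ┃                      ┃     
                         ┏━━━━━━━━━━━━━━━━━━━━━━━━━━━━
                         ┃ DrawingCanvas              
                         ┠────────────────────────────
                         ┃+                           
                         ┃                            
                         ┃                            
                         ┃                            
                         ┃                            
                         ┃                            
                         ┃                  ###       
                         ┃                            
                         ┃                            
                         ┃                            
                         ┃                            
                         ┃                            
                         ┗━━━━━━━━━━━━━━━━━━━━━━━━━━━━
                                                      


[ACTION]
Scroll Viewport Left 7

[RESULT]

                          ┃    client.html       ┃    
                          ┃    [+] build/        ┃    
                          ┃    [+] static/       ┃    
                          ┃    [+] views/        ┃    
                          ┃                      ┃    
                          ┃                      ┃    
                          ┃                      ┃    
                          ┏━━━━━━━━━━━━━━━━━━━━━━━━━━━
                          ┃ DrawingCanvas             
                          ┠───────────────────────────
                          ┃+                          
                          ┃                           
                          ┃                           
                          ┃                           
                          ┃                           
                          ┃                           
                          ┃                  ###      
                          ┃                           
                          ┃                           
                          ┃                           
                          ┃                           
                          ┃                           
                          ┗━━━━━━━━━━━━━━━━━━━━━━━━━━━
                                                      


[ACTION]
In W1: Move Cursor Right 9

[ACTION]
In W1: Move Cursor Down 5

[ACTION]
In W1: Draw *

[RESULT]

                          ┃    client.html       ┃    
                          ┃    [+] build/        ┃    
                          ┃    [+] static/       ┃    
                          ┃    [+] views/        ┃    
                          ┃                      ┃    
                          ┃                      ┃    
                          ┃                      ┃    
                          ┏━━━━━━━━━━━━━━━━━━━━━━━━━━━
                          ┃ DrawingCanvas             
                          ┠───────────────────────────
                          ┃                           
                          ┃                           
                          ┃                           
                          ┃                           
                          ┃                           
                          ┃         *                 
                          ┃                  ###      
                          ┃                           
                          ┃                           
                          ┃                           
                          ┃                           
                          ┃                           
                          ┗━━━━━━━━━━━━━━━━━━━━━━━━━━━
                                                      


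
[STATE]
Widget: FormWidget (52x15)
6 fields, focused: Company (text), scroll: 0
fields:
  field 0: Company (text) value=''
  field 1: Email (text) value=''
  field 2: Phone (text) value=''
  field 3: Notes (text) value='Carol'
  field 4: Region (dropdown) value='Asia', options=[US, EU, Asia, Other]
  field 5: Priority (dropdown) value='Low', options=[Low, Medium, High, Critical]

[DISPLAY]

> Company:    [                                    ]
  Email:      [                                    ]
  Phone:      [                                    ]
  Notes:      [Carol                               ]
  Region:     [Asia                               ▼]
  Priority:   [Low                                ▼]
                                                    
                                                    
                                                    
                                                    
                                                    
                                                    
                                                    
                                                    
                                                    


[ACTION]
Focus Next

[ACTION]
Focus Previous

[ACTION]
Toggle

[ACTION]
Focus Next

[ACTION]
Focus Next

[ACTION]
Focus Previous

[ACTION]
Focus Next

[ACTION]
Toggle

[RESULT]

  Company:    [                                    ]
  Email:      [                                    ]
> Phone:      [                                    ]
  Notes:      [Carol                               ]
  Region:     [Asia                               ▼]
  Priority:   [Low                                ▼]
                                                    
                                                    
                                                    
                                                    
                                                    
                                                    
                                                    
                                                    
                                                    


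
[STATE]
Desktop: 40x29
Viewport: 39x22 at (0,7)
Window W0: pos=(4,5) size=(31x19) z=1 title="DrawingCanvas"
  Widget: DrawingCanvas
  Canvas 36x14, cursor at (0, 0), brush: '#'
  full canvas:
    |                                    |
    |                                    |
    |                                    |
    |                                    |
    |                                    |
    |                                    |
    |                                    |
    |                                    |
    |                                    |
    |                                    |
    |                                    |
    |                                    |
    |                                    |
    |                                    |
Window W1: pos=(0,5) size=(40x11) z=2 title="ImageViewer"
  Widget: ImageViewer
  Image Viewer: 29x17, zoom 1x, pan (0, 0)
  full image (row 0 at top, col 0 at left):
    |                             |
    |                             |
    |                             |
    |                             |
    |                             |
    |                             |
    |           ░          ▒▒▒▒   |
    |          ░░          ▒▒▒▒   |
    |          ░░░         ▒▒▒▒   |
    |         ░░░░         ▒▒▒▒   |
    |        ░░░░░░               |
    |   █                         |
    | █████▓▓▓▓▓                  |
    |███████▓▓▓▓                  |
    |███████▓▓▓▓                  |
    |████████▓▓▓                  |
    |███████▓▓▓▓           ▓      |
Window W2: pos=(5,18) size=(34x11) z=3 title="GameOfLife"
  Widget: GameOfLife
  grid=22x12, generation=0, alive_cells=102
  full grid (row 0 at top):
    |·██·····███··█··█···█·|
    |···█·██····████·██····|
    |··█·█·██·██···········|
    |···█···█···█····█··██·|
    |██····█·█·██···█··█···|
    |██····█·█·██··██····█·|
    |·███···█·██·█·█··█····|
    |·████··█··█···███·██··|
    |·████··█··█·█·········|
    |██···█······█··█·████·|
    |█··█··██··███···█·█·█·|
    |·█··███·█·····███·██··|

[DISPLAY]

┠──────────────────────────────────────
┃                                      
┃                                      
┃                                      
┃                                      
┃                                      
┃                                      
┃           ░          ▒▒▒▒            
┗━━━━━━━━━━━━━━━━━━━━━━━━━━━━━━━━━━━━━━
    ┃                             ┃    
    ┃                             ┃    
    ┃┏━━━━━━━━━━━━━━━━━━━━━━━━━━━━━━━━┓
    ┃┃ GameOfLife                     ┃
    ┃┠────────────────────────────────┨
    ┃┃Gen: 0                          ┃
    ┃┃···█···█···█····█··██·          ┃
    ┗┃██····█·█·██···█··█···          ┃
     ┃██····█·█·██··██····█·          ┃
     ┃·███···█·██·█·█··█····          ┃
     ┃·████··█··█···███·██··          ┃
     ┃·████··█··█·█·········          ┃
     ┗━━━━━━━━━━━━━━━━━━━━━━━━━━━━━━━━┛


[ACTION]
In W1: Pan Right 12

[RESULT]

┠──────────────────────────────────────
┃                                      
┃                                      
┃                                      
┃                                      
┃                                      
┃                                      
┃          ▒▒▒▒                        
┗━━━━━━━━━━━━━━━━━━━━━━━━━━━━━━━━━━━━━━
    ┃                             ┃    
    ┃                             ┃    
    ┃┏━━━━━━━━━━━━━━━━━━━━━━━━━━━━━━━━┓
    ┃┃ GameOfLife                     ┃
    ┃┠────────────────────────────────┨
    ┃┃Gen: 0                          ┃
    ┃┃···█···█···█····█··██·          ┃
    ┗┃██····█·█·██···█··█···          ┃
     ┃██····█·█·██··██····█·          ┃
     ┃·███···█·██·█·█··█····          ┃
     ┃·████··█··█···███·██··          ┃
     ┃·████··█··█·█·········          ┃
     ┗━━━━━━━━━━━━━━━━━━━━━━━━━━━━━━━━┛


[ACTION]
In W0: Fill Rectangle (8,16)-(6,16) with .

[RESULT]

┠──────────────────────────────────────
┃                                      
┃                                      
┃                                      
┃                                      
┃                                      
┃                                      
┃          ▒▒▒▒                        
┗━━━━━━━━━━━━━━━━━━━━━━━━━━━━━━━━━━━━━━
    ┃                .            ┃    
    ┃                             ┃    
    ┃┏━━━━━━━━━━━━━━━━━━━━━━━━━━━━━━━━┓
    ┃┃ GameOfLife                     ┃
    ┃┠────────────────────────────────┨
    ┃┃Gen: 0                          ┃
    ┃┃···█···█···█····█··██·          ┃
    ┗┃██····█·█·██···█··█···          ┃
     ┃██····█·█·██··██····█·          ┃
     ┃·███···█·██·█·█··█····          ┃
     ┃·████··█··█···███·██··          ┃
     ┃·████··█··█·█·········          ┃
     ┗━━━━━━━━━━━━━━━━━━━━━━━━━━━━━━━━┛


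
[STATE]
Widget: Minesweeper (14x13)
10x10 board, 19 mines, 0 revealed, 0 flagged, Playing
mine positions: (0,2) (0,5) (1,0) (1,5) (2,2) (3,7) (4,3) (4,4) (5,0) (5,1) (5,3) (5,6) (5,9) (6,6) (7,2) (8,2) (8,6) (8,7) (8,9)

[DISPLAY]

■■■■■■■■■■    
■■■■■■■■■■    
■■■■■■■■■■    
■■■■■■■■■■    
■■■■■■■■■■    
■■■■■■■■■■    
■■■■■■■■■■    
■■■■■■■■■■    
■■■■■■■■■■    
■■■■■■■■■■    
              
              
              


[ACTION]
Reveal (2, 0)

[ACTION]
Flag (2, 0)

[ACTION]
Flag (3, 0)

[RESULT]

■■■■■■■■■■    
■■■■■■■■■■    
1■■■■■■■■■    
⚑■■■■■■■■■    
■■■■■■■■■■    
■■■■■■■■■■    
■■■■■■■■■■    
■■■■■■■■■■    
■■■■■■■■■■    
■■■■■■■■■■    
              
              
              


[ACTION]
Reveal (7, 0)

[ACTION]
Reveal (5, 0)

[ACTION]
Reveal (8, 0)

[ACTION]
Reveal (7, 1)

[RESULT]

■■✹■■✹■■■■    
✹■■■■✹■■■■    
1■✹■■■■■■■    
⚑■■■■■■✹■■    
■■■✹✹■■■■■    
✹✹■✹■■✹■■✹    
23■■■■✹■■■    
 2✹■■■■■■■    
 2✹■■■✹✹■✹    
 1■■■■■■■■    
              
              
              


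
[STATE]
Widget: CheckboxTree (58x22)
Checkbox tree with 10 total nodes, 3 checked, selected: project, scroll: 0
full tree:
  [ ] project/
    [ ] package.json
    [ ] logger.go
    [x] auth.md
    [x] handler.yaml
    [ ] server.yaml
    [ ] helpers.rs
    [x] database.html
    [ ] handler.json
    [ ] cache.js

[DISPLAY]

>[-] project/                                             
   [ ] package.json                                       
   [ ] logger.go                                          
   [x] auth.md                                            
   [x] handler.yaml                                       
   [ ] server.yaml                                        
   [ ] helpers.rs                                         
   [x] database.html                                      
   [ ] handler.json                                       
   [ ] cache.js                                           
                                                          
                                                          
                                                          
                                                          
                                                          
                                                          
                                                          
                                                          
                                                          
                                                          
                                                          
                                                          


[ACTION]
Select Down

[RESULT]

 [-] project/                                             
>  [ ] package.json                                       
   [ ] logger.go                                          
   [x] auth.md                                            
   [x] handler.yaml                                       
   [ ] server.yaml                                        
   [ ] helpers.rs                                         
   [x] database.html                                      
   [ ] handler.json                                       
   [ ] cache.js                                           
                                                          
                                                          
                                                          
                                                          
                                                          
                                                          
                                                          
                                                          
                                                          
                                                          
                                                          
                                                          


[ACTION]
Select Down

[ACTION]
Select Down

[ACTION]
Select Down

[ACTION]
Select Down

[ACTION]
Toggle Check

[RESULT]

 [-] project/                                             
   [ ] package.json                                       
   [ ] logger.go                                          
   [x] auth.md                                            
   [x] handler.yaml                                       
>  [x] server.yaml                                        
   [ ] helpers.rs                                         
   [x] database.html                                      
   [ ] handler.json                                       
   [ ] cache.js                                           
                                                          
                                                          
                                                          
                                                          
                                                          
                                                          
                                                          
                                                          
                                                          
                                                          
                                                          
                                                          


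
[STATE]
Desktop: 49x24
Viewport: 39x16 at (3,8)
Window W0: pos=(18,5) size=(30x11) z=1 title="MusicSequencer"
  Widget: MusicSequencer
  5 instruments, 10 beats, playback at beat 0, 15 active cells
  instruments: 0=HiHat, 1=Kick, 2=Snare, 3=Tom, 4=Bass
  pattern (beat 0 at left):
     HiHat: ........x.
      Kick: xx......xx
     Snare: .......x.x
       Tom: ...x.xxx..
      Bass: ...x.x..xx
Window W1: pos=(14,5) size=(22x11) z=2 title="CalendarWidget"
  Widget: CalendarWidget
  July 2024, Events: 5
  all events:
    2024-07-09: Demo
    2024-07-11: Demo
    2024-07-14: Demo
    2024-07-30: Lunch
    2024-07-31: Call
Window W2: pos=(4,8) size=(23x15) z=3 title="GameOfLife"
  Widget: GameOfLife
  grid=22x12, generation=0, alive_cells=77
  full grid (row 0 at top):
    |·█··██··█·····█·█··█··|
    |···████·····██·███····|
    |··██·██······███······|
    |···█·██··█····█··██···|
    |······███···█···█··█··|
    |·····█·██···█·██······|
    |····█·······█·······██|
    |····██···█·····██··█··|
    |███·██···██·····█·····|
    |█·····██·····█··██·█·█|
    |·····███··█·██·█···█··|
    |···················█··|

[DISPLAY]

 ┏━━━━━━━━━━━━━━━━━━━━━┓24      ┃      
 ┃ GameOfLife          ┃Fr Sa Su┃      
 ┠─────────────────────┨ 5  6  7┃      
 ┃Gen: 0               ┃* 12 13 ┃      
 ┃···████·····██·███···┃19 20 21┃      
 ┃··██·██······███·····┃26 27 28┃      
 ┃···█·██··█····█··██··┃        ┃      
 ┃······███···█···█··█·┃━━━━━━━━┛━━━━━━
 ┃·····█·██···█·██·····┃               
 ┃····█·······█·······█┃               
 ┃····██···█·····██··█·┃               
 ┃███·██···██·····█····┃               
 ┃█·····██·····█··██·█·┃               
 ┃·····███··█·██·█···█·┃               
 ┗━━━━━━━━━━━━━━━━━━━━━┛               
                                       


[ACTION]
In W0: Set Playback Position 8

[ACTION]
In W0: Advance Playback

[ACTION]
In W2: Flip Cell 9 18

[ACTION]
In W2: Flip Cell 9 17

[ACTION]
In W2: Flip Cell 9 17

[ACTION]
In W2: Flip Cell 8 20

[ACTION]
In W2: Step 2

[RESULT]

 ┏━━━━━━━━━━━━━━━━━━━━━┓24      ┃      
 ┃ GameOfLife          ┃Fr Sa Su┃      
 ┠─────────────────────┨ 5  6  7┃      
 ┃Gen: 2               ┃* 12 13 ┃      
 ┃······██····█···███··┃19 20 21┃      
 ┃··██···██····█··█·█··┃26 27 28┃      
 ┃··██····█····█··█··█·┃        ┃      
 ┃···██···██···██···██·┃━━━━━━━━┛━━━━━━
 ┃····██·███··█······█·┃               
 ┃·····█·██·█████·█··██┃               
 ┃██████·█··█···███··█·┃               
 ┃█████··█····██······█┃               
 ┃██·█████···········██┃               
 ┃·····█·█·██········█·┃               
 ┗━━━━━━━━━━━━━━━━━━━━━┛               
                                       


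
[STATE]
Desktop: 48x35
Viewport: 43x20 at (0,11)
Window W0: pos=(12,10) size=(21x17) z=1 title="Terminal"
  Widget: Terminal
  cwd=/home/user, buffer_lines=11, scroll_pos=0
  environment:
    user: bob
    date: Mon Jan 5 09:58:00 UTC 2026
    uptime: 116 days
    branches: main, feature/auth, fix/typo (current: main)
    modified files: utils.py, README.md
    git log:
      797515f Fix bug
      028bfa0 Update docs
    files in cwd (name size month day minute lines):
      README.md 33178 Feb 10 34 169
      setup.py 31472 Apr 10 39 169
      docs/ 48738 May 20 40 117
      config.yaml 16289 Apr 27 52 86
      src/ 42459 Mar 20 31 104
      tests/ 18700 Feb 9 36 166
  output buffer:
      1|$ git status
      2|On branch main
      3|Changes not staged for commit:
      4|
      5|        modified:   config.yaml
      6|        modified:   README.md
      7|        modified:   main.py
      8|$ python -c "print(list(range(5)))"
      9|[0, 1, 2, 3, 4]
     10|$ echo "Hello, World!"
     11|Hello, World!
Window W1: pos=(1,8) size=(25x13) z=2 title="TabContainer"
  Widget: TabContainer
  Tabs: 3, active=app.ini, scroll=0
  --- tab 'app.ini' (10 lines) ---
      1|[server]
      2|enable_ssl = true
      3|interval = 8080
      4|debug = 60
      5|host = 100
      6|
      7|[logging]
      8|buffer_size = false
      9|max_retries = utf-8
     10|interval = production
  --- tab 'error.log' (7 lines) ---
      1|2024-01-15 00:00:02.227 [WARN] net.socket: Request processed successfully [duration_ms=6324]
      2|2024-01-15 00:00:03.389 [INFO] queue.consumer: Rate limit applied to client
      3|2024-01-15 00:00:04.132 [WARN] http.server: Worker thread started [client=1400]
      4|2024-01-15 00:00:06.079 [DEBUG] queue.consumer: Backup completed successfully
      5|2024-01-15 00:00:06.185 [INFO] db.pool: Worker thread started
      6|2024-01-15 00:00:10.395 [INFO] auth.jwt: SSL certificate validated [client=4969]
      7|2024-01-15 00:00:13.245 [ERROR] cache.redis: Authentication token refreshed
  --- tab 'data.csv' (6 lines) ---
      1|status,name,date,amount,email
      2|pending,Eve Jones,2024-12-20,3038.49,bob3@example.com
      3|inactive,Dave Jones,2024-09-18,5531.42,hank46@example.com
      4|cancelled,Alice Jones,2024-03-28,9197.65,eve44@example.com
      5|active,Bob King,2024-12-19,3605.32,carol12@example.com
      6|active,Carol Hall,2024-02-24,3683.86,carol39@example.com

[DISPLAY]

 ┃[app.ini]│ error.log │ ┃      ┃          
 ┃───────────────────────┃──────┨          
 ┃[server]               ┃      ┃          
 ┃enable_ssl = true      ┃n     ┃          
 ┃interval = 8080        ┃taged ┃          
 ┃debug = 60             ┃      ┃          
 ┃host = 100             ┃ied:  ┃          
 ┃                       ┃ied:  ┃          
 ┃[logging]              ┃ied:  ┃          
 ┗━━━━━━━━━━━━━━━━━━━━━━━┛print(┃          
            ┃[0, 1, 2, 3, 4]    ┃          
            ┃$ echo "Hello, Worl┃          
            ┃Hello, World!      ┃          
            ┃$ █                ┃          
            ┃                   ┃          
            ┗━━━━━━━━━━━━━━━━━━━┛          
                                           
                                           
                                           
                                           


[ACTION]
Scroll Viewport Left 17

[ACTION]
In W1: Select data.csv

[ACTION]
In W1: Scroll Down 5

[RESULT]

 ┃ app.ini │ error.log │[┃      ┃          
 ┃───────────────────────┃──────┨          
 ┃active,Carol Hall,2024-┃      ┃          
 ┃                       ┃n     ┃          
 ┃                       ┃taged ┃          
 ┃                       ┃      ┃          
 ┃                       ┃ied:  ┃          
 ┃                       ┃ied:  ┃          
 ┃                       ┃ied:  ┃          
 ┗━━━━━━━━━━━━━━━━━━━━━━━┛print(┃          
            ┃[0, 1, 2, 3, 4]    ┃          
            ┃$ echo "Hello, Worl┃          
            ┃Hello, World!      ┃          
            ┃$ █                ┃          
            ┃                   ┃          
            ┗━━━━━━━━━━━━━━━━━━━┛          
                                           
                                           
                                           
                                           


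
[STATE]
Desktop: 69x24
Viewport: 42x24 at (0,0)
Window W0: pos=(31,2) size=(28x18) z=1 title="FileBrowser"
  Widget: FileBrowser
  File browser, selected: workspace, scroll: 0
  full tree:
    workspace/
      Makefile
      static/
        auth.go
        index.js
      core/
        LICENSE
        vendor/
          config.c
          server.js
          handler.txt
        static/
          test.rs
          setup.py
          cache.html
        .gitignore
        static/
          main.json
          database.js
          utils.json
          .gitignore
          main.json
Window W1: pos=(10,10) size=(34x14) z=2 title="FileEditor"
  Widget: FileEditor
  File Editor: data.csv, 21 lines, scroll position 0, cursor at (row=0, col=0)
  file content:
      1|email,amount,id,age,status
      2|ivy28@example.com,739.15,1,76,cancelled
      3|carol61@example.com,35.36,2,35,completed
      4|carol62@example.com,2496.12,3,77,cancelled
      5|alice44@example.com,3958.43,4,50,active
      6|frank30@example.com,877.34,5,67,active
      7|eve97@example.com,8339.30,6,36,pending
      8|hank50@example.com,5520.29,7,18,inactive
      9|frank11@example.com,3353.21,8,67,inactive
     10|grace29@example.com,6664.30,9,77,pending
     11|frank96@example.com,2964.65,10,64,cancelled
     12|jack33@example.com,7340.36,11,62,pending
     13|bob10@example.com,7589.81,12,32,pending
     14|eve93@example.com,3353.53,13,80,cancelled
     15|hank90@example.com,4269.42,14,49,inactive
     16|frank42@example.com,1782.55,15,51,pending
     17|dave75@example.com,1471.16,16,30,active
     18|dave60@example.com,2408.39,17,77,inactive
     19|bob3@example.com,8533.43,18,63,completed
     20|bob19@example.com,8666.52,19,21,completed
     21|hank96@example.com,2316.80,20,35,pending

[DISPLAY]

                                          
                                          
                               ┏━━━━━━━━━━
                               ┃ FileBrows
                               ┠──────────
                               ┃> [-] work
                               ┃    Makefi
                               ┃    [+] st
                               ┃    [+] co
                               ┃          
          ┏━━━━━━━━━━━━━━━━━━━━━━━━━━━━━━━
          ┃ FileEditor                    
          ┠───────────────────────────────
          ┃█mail,amount,id,age,status     
          ┃ivy28@example.com,739.15,1,76,c
          ┃carol61@example.com,35.36,2,35,
          ┃carol62@example.com,2496.12,3,7
          ┃alice44@example.com,3958.43,4,5
          ┃frank30@example.com,877.34,5,67
          ┃eve97@example.com,8339.30,6,36,
          ┃hank50@example.com,5520.29,7,18
          ┃frank11@example.com,3353.21,8,6
          ┃grace29@example.com,6664.30,9,7
          ┗━━━━━━━━━━━━━━━━━━━━━━━━━━━━━━━


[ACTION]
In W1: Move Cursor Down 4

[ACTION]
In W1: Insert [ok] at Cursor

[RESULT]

                                          
                                          
                               ┏━━━━━━━━━━
                               ┃ FileBrows
                               ┠──────────
                               ┃> [-] work
                               ┃    Makefi
                               ┃    [+] st
                               ┃    [+] co
                               ┃          
          ┏━━━━━━━━━━━━━━━━━━━━━━━━━━━━━━━
          ┃ FileEditor                    
          ┠───────────────────────────────
          ┃email,amount,id,age,status     
          ┃ivy28@example.com,739.15,1,76,c
          ┃carol61@example.com,35.36,2,35,
          ┃carol62@example.com,2496.12,3,7
          ┃ok█lice44@example.com,3958.43,4
          ┃frank30@example.com,877.34,5,67
          ┃eve97@example.com,8339.30,6,36,
          ┃hank50@example.com,5520.29,7,18
          ┃frank11@example.com,3353.21,8,6
          ┃grace29@example.com,6664.30,9,7
          ┗━━━━━━━━━━━━━━━━━━━━━━━━━━━━━━━


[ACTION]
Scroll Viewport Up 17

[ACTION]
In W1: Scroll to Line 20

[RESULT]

                                          
                                          
                               ┏━━━━━━━━━━
                               ┃ FileBrows
                               ┠──────────
                               ┃> [-] work
                               ┃    Makefi
                               ┃    [+] st
                               ┃    [+] co
                               ┃          
          ┏━━━━━━━━━━━━━━━━━━━━━━━━━━━━━━━
          ┃ FileEditor                    
          ┠───────────────────────────────
          ┃jack33@example.com,7340.36,11,6
          ┃bob10@example.com,7589.81,12,32
          ┃eve93@example.com,3353.53,13,80
          ┃hank90@example.com,4269.42,14,4
          ┃frank42@example.com,1782.55,15,
          ┃dave75@example.com,1471.16,16,3
          ┃dave60@example.com,2408.39,17,7
          ┃bob3@example.com,8533.43,18,63,
          ┃bob19@example.com,8666.52,19,21
          ┃hank96@example.com,2316.80,20,3
          ┗━━━━━━━━━━━━━━━━━━━━━━━━━━━━━━━
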